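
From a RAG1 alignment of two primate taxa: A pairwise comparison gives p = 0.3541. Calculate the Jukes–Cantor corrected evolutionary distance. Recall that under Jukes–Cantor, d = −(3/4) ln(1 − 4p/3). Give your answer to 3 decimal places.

d = −(3/4) ln(1 − 4p/3) = −0.75 ln(1 − 0.472133) = −0.75 ln(0.527867)
  = −0.75 × (-0.638911) = 0.479183 substitutions/site.

0.479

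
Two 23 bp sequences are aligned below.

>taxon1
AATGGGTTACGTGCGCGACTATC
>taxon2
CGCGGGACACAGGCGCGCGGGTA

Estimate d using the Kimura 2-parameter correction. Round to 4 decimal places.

0.9064

Of 23 sites, 5 differences are transitions and 7 are transversions, so P = 5/23 ≈ 0.217391 and Q = 7/23 ≈ 0.304348.
Under the Kimura two-parameter model, d = −½ ln(1 − 2P − Q) − ¼ ln(1 − 2Q).
1 − 2P − Q = 0.26087, giving −½ ln(0.26087) = 0.671867.
1 − 2Q = 0.391304, giving −¼ ln(0.391304) = 0.234568.
d = 0.671867 + 0.234568 = 0.906435.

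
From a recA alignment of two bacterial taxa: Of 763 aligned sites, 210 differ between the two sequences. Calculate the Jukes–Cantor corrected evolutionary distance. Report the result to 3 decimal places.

p = 210/763 ≈ 0.275229.
d = −(3/4) ln(1 − 4p/3) = −0.75 ln(1 − 0.366972) = −0.75 ln(0.633028)
  = −0.75 × (-0.457241) = 0.342931 substitutions/site.

0.343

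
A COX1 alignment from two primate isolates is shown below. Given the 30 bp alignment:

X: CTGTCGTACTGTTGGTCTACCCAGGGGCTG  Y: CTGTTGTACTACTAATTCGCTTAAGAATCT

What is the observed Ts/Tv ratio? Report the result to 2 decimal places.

15.00

Transitions are A↔G and C↔T; transversions are all other mismatches.
Transitions: 15. Transversions: 1.
R = 15/1 = 15.00.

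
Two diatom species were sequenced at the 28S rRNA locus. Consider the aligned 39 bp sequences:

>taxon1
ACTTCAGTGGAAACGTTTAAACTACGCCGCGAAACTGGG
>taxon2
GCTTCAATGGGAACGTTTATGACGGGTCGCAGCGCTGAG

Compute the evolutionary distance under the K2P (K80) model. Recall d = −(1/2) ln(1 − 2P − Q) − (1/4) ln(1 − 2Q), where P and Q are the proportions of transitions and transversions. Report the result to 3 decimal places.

Of 39 sites, 11 differences are transitions and 4 are transversions, so P = 11/39 ≈ 0.282051 and Q = 4/39 ≈ 0.102564.
Under the Kimura two-parameter model, d = −½ ln(1 − 2P − Q) − ¼ ln(1 − 2Q).
1 − 2P − Q = 0.333334, giving −½ ln(0.333334) = 0.549305.
1 − 2Q = 0.794872, giving −¼ ln(0.794872) = 0.057394.
d = 0.549305 + 0.057394 = 0.606699.

0.607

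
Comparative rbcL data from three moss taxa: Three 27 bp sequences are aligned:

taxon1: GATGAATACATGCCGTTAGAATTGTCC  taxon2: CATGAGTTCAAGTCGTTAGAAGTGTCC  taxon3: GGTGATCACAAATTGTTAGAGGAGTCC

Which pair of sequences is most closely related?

taxon1–taxon2: 6/27 differ, p = 0.222, d = 0.264.
taxon1–taxon3: 10/27 differ, p = 0.370, d = 0.511.
taxon2–taxon3: 9/27 differ, p = 0.333, d = 0.441.
The smallest distance is between taxon1 and taxon2.

taxon1 and taxon2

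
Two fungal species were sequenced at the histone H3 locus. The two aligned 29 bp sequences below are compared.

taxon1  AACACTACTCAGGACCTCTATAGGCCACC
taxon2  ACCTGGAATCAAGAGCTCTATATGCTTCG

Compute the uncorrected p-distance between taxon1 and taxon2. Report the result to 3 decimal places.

0.379

The sequences differ at 11 of 29 positions.
p = 11/29 = 0.379310… ≈ 0.379 (to 3 d.p.).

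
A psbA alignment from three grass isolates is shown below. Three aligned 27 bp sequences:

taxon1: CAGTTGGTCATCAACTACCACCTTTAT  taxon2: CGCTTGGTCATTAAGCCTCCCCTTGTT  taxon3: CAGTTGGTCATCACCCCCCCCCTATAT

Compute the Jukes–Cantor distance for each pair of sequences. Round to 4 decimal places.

d(taxon1,taxon2) = 0.5107, d(taxon1,taxon3) = 0.2127, d(taxon2,taxon3) = 0.4408

taxon1–taxon2: 10/27 sites differ → p ≈ 0.37037, d = −0.75 ln(1 − 0.493827) = 0.510658 ≈ 0.5107.
taxon1–taxon3: 5/27 sites differ → p ≈ 0.185185, d = −0.75 ln(1 − 0.246913) = 0.212681 ≈ 0.2127.
taxon2–taxon3: 9/27 sites differ → p ≈ 0.333333, d = −0.75 ln(1 − 0.444444) = 0.440839 ≈ 0.4408.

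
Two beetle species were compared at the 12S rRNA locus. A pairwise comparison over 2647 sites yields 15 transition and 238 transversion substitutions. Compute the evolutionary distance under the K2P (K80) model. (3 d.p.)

P = 15/2647 ≈ 0.005667 and Q = 238/2647 ≈ 0.089913.
Under the Kimura two-parameter model, d = −½ ln(1 − 2P − Q) − ¼ ln(1 − 2Q).
1 − 2P − Q = 0.898753, giving −½ ln(0.898753) = 0.053374.
1 − 2Q = 0.820174, giving −¼ ln(0.820174) = 0.049560.
d = 0.053374 + 0.049560 = 0.102934.

0.103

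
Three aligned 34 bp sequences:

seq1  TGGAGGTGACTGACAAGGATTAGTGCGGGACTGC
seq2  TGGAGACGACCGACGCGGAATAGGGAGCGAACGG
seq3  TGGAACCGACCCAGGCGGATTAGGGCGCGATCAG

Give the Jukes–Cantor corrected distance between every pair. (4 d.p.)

seq1–seq2: 12/34 sites differ → p ≈ 0.352941, d = −0.75 ln(1 − 0.470588) = 0.476991 ≈ 0.4770.
seq1–seq3: 14/34 sites differ → p ≈ 0.411765, d = −0.75 ln(1 − 0.54902) = 0.597249 ≈ 0.5972.
seq2–seq3: 8/34 sites differ → p ≈ 0.235294, d = −0.75 ln(1 − 0.313725) = 0.282358 ≈ 0.2824.

d(seq1,seq2) = 0.4770, d(seq1,seq3) = 0.5972, d(seq2,seq3) = 0.2824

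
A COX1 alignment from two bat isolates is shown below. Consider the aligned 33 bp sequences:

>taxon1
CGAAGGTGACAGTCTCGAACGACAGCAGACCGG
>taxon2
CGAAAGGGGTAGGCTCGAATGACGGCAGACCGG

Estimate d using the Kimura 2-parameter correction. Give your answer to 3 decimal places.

Of 33 sites, 5 differences are transitions and 2 are transversions, so P = 5/33 ≈ 0.151515 and Q = 2/33 ≈ 0.060606.
Under the Kimura two-parameter model, d = −½ ln(1 − 2P − Q) − ¼ ln(1 − 2Q).
1 − 2P − Q = 0.636364, giving −½ ln(0.636364) = 0.225992.
1 − 2Q = 0.878788, giving −¼ ln(0.878788) = 0.032303.
d = 0.225992 + 0.032303 = 0.258295.

0.258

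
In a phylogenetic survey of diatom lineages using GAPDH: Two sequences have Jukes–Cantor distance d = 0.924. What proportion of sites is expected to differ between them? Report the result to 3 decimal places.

0.531

p = (3/4)(1 − e^(−4d/3)) = 0.75 × (1 − e^(-1.232)) = 0.75 × (1 − 0.291709) = 0.531218.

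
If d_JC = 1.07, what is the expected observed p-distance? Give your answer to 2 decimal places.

p = (3/4)(1 − e^(−4d/3)) = 0.75 × (1 − e^(-1.426667)) = 0.75 × (1 − 0.240108) = 0.569919.

0.57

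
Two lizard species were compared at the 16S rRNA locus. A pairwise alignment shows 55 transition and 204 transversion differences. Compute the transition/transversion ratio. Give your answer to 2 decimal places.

0.27

R = 55/204 = 0.269607… ≈ 0.27 (to 2 d.p.).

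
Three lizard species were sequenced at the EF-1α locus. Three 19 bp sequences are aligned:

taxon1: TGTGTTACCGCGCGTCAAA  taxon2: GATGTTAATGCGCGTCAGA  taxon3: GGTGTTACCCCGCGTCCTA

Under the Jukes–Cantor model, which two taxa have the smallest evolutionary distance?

taxon1 and taxon3

taxon1–taxon2: 5/19 differ, p = 0.263, d = 0.324.
taxon1–taxon3: 4/19 differ, p = 0.211, d = 0.247.
taxon2–taxon3: 6/19 differ, p = 0.316, d = 0.410.
The smallest distance is between taxon1 and taxon3.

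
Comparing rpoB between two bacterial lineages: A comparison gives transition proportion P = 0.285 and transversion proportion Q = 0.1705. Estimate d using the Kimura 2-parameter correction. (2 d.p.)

Under the Kimura two-parameter model, d = −½ ln(1 − 2P − Q) − ¼ ln(1 − 2Q).
1 − 2P − Q = 0.2595, giving −½ ln(0.2595) = 0.674499.
1 − 2Q = 0.659, giving −¼ ln(0.659) = 0.104258.
d = 0.674499 + 0.104258 = 0.778757.

0.78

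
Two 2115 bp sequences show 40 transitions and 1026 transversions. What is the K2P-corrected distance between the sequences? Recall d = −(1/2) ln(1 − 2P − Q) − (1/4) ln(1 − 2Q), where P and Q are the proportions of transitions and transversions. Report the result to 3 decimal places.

1.248

P = 40/2115 ≈ 0.018913 and Q = 1026/2115 ≈ 0.485106.
Under the Kimura two-parameter model, d = −½ ln(1 − 2P − Q) − ¼ ln(1 − 2Q).
1 − 2P − Q = 0.477068, giving −½ ln(0.477068) = 0.370048.
1 − 2Q = 0.029788, giving −¼ ln(0.029788) = 0.878412.
d = 0.370048 + 0.878412 = 1.248460.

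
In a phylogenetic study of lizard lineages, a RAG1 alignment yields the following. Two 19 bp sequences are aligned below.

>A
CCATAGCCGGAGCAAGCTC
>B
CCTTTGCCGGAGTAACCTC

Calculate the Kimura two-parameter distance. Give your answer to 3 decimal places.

0.248

Of 19 sites, 1 differences are transitions and 3 are transversions, so P = 1/19 ≈ 0.052632 and Q = 3/19 ≈ 0.157895.
Under the Kimura two-parameter model, d = −½ ln(1 − 2P − Q) − ¼ ln(1 − 2Q).
1 − 2P − Q = 0.736841, giving −½ ln(0.736841) = 0.152692.
1 − 2Q = 0.68421, giving −¼ ln(0.68421) = 0.094873.
d = 0.152692 + 0.094873 = 0.247565.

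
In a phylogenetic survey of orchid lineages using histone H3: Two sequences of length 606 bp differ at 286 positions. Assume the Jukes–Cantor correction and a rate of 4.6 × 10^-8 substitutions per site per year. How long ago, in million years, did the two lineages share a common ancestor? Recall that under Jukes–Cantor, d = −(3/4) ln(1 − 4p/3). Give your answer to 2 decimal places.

8.09

p = 286/606 ≈ 0.471947.
d = −(3/4) ln(1 − 4p/3) = −0.75 ln(1 − 0.629263) = −0.75 ln(0.370737)
  = −0.75 × (-0.992262) = 0.744197 substitutions/site.
Under a molecular clock d = 2μt, so t = d/(2μ) = 0.744197 / (2 × 4.6 × 10^-8) = 8.09 million years.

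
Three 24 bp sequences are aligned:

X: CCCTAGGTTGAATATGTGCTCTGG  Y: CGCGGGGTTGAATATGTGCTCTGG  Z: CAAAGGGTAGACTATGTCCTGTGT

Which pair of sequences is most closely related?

X and Y

X–Y: 3/24 differ, p = 0.125, d = 0.137.
X–Z: 9/24 differ, p = 0.375, d = 0.520.
Y–Z: 8/24 differ, p = 0.333, d = 0.441.
The smallest distance is between X and Y.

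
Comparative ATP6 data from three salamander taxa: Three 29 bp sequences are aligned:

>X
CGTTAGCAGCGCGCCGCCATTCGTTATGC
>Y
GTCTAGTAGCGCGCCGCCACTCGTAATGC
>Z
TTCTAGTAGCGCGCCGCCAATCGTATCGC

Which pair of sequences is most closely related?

X–Y: 6/29 differ, p = 0.207, d = 0.242.
X–Z: 8/29 differ, p = 0.276, d = 0.344.
Y–Z: 4/29 differ, p = 0.138, d = 0.152.
The smallest distance is between Y and Z.

Y and Z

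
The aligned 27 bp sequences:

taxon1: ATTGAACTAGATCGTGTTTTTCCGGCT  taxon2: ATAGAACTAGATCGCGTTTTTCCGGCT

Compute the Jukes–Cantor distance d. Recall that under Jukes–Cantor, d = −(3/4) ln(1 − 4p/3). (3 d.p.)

The sequences differ at 2 of 27 sites (3, 15), so p = 2/27 ≈ 0.074074.
d = −(3/4) ln(1 − 4p/3) = −0.75 ln(1 − 0.098765) = −0.75 ln(0.901235)
  = −0.75 × (-0.103989) = 0.077992 substitutions/site.

0.078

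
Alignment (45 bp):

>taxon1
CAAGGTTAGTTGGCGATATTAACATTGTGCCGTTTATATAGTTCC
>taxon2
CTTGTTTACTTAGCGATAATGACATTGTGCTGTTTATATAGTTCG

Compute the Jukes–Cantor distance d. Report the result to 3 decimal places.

The sequences differ at 9 of 45 sites (2, 3, 5, 9, 12, 19, 21, 31, 45), so p = 9/45 = 0.2.
d = −(3/4) ln(1 − 4p/3) = −0.75 ln(1 − 0.266667) = −0.75 ln(0.733333)
  = −0.75 × (-0.310155) = 0.232616 substitutions/site.

0.233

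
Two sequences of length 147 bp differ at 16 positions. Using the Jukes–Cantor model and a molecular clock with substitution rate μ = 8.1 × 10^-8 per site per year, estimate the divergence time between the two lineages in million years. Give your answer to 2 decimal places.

0.73

p = 16/147 ≈ 0.108844.
d = −(3/4) ln(1 − 4p/3) = −0.75 ln(1 − 0.145125) = −0.75 ln(0.854875)
  = −0.75 × (-0.156800) = 0.117600 substitutions/site.
Under a molecular clock d = 2μt, so t = d/(2μ) = 0.117600 / (2 × 8.1 × 10^-8) = 0.73 million years.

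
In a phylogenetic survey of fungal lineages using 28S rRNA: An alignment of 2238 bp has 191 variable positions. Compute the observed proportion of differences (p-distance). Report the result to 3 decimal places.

0.085

p = 191/2238 = 0.085344… ≈ 0.085 (to 3 d.p.).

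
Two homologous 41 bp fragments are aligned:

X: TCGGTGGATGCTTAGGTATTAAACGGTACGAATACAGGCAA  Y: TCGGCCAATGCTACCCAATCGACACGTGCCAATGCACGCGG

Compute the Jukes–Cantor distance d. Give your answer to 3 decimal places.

The sequences differ at 19 of 41 sites, so p = 19/41 ≈ 0.463415.
d = −(3/4) ln(1 − 4p/3) = −0.75 ln(1 − 0.617887) = −0.75 ln(0.382113)
  = −0.75 × (-0.962039) = 0.721529 substitutions/site.

0.722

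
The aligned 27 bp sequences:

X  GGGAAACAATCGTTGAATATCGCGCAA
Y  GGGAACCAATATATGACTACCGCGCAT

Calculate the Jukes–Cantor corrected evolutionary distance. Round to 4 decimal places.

0.3181

The sequences differ at 7 of 27 sites (6, 11, 12, 13, 17, 20, 27), so p = 7/27 ≈ 0.259259.
d = −(3/4) ln(1 − 4p/3) = −0.75 ln(1 − 0.345679) = −0.75 ln(0.654321)
  = −0.75 × (-0.424157) = 0.318118 substitutions/site.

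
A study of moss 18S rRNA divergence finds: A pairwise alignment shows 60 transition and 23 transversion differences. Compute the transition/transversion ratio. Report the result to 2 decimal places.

2.61

R = 60/23 = 2.608695… ≈ 2.61 (to 2 d.p.).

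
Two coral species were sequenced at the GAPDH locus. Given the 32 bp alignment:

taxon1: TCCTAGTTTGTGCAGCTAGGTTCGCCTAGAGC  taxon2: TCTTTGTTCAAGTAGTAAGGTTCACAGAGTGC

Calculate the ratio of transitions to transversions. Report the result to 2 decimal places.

Transitions are A↔G and C↔T; transversions are all other mismatches.
Transitions: 6. Transversions: 6.
R = 6/6 = 1.00.

1.00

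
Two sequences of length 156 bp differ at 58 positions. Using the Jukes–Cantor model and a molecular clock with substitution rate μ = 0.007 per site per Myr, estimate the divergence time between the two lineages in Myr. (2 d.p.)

36.68

p = 58/156 ≈ 0.371795.
d = −(3/4) ln(1 − 4p/3) = −0.75 ln(1 − 0.495727) = −0.75 ln(0.504273)
  = −0.75 × (-0.684637) = 0.513478 substitutions/site.
Under a molecular clock d = 2μt, so t = d/(2μ) = 0.513478 / (2 × 0.007) = 36.68 Myr.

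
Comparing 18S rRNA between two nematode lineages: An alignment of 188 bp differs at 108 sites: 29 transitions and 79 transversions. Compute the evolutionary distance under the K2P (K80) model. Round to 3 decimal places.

1.111

P = 29/188 ≈ 0.154255 and Q = 79/188 ≈ 0.420213.
Under the Kimura two-parameter model, d = −½ ln(1 − 2P − Q) − ¼ ln(1 − 2Q).
1 − 2P − Q = 0.271277, giving −½ ln(0.271277) = 0.652307.
1 − 2Q = 0.159574, giving −¼ ln(0.159574) = 0.458812.
d = 0.652307 + 0.458812 = 1.111119.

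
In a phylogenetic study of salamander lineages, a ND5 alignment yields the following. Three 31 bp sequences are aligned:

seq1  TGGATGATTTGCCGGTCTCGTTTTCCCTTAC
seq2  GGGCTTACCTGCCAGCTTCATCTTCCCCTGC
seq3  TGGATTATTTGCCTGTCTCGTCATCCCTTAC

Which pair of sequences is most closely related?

seq1 and seq3

seq1–seq2: 12/31 differ, p = 0.387, d = 0.544.
seq1–seq3: 4/31 differ, p = 0.129, d = 0.142.
seq2–seq3: 11/31 differ, p = 0.355, d = 0.481.
The smallest distance is between seq1 and seq3.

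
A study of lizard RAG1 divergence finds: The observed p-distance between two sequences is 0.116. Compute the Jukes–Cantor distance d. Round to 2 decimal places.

d = −(3/4) ln(1 − 4p/3) = −0.75 ln(1 − 0.154667) = −0.75 ln(0.845333)
  = −0.75 × (-0.168025) = 0.126019 substitutions/site.

0.13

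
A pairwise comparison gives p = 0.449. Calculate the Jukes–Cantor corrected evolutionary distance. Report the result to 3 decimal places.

0.685

d = −(3/4) ln(1 − 4p/3) = −0.75 ln(1 − 0.598667) = −0.75 ln(0.401333)
  = −0.75 × (-0.912964) = 0.684723 substitutions/site.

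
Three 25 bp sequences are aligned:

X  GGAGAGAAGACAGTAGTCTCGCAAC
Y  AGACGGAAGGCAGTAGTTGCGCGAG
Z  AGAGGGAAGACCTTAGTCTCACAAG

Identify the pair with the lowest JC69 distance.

X–Y: 8/25 differ, p = 0.320, d = 0.417.
X–Z: 6/25 differ, p = 0.240, d = 0.289.
Y–Z: 8/25 differ, p = 0.320, d = 0.417.
The smallest distance is between X and Z.

X and Z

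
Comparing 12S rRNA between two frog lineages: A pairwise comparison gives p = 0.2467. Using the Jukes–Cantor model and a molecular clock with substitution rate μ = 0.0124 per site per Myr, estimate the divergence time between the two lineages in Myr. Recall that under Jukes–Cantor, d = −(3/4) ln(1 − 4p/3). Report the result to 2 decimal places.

d = −(3/4) ln(1 − 4p/3) = −0.75 ln(1 − 0.328933) = −0.75 ln(0.671067)
  = −0.75 × (-0.398886) = 0.299165 substitutions/site.
Under a molecular clock d = 2μt, so t = d/(2μ) = 0.299165 / (2 × 0.0124) = 12.06 Myr.

12.06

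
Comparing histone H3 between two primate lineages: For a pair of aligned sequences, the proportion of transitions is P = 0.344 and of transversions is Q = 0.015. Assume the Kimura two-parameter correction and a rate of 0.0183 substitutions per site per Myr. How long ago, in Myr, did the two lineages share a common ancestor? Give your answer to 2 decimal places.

16.79

Under the Kimura two-parameter model, d = −½ ln(1 − 2P − Q) − ¼ ln(1 − 2Q).
1 − 2P − Q = 0.297, giving −½ ln(0.297) = 0.607012.
1 − 2Q = 0.97, giving −¼ ln(0.97) = 0.007615.
d = 0.607012 + 0.007615 = 0.614627.
Under a molecular clock d = 2μt, so t = d/(2μ) = 0.614627 / (2 × 0.0183) = 16.79 Myr.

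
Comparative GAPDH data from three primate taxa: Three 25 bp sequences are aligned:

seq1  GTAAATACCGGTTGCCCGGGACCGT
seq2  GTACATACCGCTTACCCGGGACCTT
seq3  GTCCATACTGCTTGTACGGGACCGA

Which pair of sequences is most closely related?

seq1–seq2: 4/25 differ, p = 0.160, d = 0.180.
seq1–seq3: 7/25 differ, p = 0.280, d = 0.351.
seq2–seq3: 7/25 differ, p = 0.280, d = 0.351.
The smallest distance is between seq1 and seq2.

seq1 and seq2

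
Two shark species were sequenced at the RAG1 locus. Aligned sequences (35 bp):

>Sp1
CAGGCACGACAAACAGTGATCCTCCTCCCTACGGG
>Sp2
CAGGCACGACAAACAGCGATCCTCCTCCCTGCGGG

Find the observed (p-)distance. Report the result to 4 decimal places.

The sequences differ at 2 of 35 positions (sites 17, 31).
p = 2/35 = 0.057142… ≈ 0.0571 (to 4 d.p.).

0.0571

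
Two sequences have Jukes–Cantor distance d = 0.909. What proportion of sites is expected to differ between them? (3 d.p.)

p = (3/4)(1 − e^(−4d/3)) = 0.75 × (1 − e^(-1.212)) = 0.75 × (1 − 0.297601) = 0.526799.

0.527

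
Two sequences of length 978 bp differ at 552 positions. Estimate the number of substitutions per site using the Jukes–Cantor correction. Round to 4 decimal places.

1.0474

p = 552/978 ≈ 0.564417.
d = −(3/4) ln(1 − 4p/3) = −0.75 ln(1 − 0.752556) = −0.75 ln(0.247444)
  = −0.75 × (-1.396571) = 1.047428 substitutions/site.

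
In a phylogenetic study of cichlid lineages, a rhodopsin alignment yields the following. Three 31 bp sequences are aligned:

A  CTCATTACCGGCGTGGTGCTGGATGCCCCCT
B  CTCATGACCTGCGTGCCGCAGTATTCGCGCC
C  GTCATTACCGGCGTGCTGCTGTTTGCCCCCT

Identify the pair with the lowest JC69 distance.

A–B: 10/31 differ, p = 0.323, d = 0.422.
A–C: 4/31 differ, p = 0.129, d = 0.142.
B–C: 10/31 differ, p = 0.323, d = 0.422.
The smallest distance is between A and C.

A and C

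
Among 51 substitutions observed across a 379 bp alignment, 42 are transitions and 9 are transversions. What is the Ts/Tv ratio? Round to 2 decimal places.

R = 42/9 = 4.666666… ≈ 4.67 (to 2 d.p.).

4.67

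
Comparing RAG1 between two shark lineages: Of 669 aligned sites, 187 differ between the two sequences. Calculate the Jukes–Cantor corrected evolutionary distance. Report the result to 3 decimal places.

0.350

p = 187/669 ≈ 0.279522.
d = −(3/4) ln(1 − 4p/3) = −0.75 ln(1 − 0.372696) = −0.75 ln(0.627304)
  = −0.75 × (-0.466324) = 0.349743 substitutions/site.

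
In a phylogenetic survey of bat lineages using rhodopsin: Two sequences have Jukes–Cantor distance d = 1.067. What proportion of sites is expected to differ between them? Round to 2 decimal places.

p = (3/4)(1 − e^(−4d/3)) = 0.75 × (1 − e^(-1.422667)) = 0.75 × (1 − 0.241070) = 0.569198.

0.57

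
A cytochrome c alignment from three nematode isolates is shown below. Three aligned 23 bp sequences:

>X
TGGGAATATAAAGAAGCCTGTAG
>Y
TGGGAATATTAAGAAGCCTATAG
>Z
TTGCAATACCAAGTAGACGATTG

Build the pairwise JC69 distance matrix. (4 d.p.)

d(X,Y) = 0.0924, d(X,Z) = 0.5532, d(Y,Z) = 0.4674

X–Y: 2/23 sites differ → p ≈ 0.086957, d = −0.75 ln(1 − 0.115943) = 0.092425 ≈ 0.0924.
X–Z: 9/23 sites differ → p ≈ 0.391304, d = −0.75 ln(1 − 0.521739) = 0.553199 ≈ 0.5532.
Y–Z: 8/23 sites differ → p ≈ 0.347826, d = −0.75 ln(1 − 0.463768) = 0.467391 ≈ 0.4674.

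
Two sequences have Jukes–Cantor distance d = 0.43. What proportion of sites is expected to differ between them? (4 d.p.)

p = (3/4)(1 − e^(−4d/3)) = 0.75 × (1 − e^(-0.573333)) = 0.75 × (1 − 0.563644) = 0.327267.

0.3273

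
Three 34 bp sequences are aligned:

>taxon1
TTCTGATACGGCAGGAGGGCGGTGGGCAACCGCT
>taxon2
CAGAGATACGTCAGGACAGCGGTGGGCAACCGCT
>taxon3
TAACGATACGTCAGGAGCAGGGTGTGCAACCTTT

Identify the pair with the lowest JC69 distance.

taxon1–taxon2: 7/34 differ, p = 0.206, d = 0.241.
taxon1–taxon3: 10/34 differ, p = 0.294, d = 0.373.
taxon2–taxon3: 10/34 differ, p = 0.294, d = 0.373.
The smallest distance is between taxon1 and taxon2.

taxon1 and taxon2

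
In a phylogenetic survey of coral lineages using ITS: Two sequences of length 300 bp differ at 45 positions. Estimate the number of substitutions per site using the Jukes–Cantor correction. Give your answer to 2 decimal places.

p = 45/300 = 0.15.
d = −(3/4) ln(1 − 4p/3) = −0.75 ln(1 − 0.2) = −0.75 ln(0.8)
  = −0.75 × (-0.223144) = 0.167358 substitutions/site.

0.17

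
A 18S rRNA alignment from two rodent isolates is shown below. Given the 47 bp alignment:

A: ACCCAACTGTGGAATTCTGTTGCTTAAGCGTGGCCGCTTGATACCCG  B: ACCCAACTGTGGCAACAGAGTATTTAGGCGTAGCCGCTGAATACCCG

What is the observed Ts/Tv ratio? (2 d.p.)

Transitions are A↔G and C↔T; transversions are all other mismatches.
Transitions: 7. Transversions: 6.
R = 7/6 = 1.166666… ≈ 1.17 (to 2 d.p.).

1.17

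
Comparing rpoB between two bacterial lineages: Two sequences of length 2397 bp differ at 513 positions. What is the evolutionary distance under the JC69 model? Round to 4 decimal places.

p = 513/2397 ≈ 0.214018.
d = −(3/4) ln(1 − 4p/3) = −0.75 ln(1 − 0.285357) = −0.75 ln(0.714643)
  = −0.75 × (-0.335972) = 0.251979 substitutions/site.

0.2520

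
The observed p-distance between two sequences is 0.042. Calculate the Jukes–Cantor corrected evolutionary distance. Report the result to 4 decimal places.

0.0432

d = −(3/4) ln(1 − 4p/3) = −0.75 ln(1 − 0.056) = −0.75 ln(0.944)
  = −0.75 × (-0.057629) = 0.043222 substitutions/site.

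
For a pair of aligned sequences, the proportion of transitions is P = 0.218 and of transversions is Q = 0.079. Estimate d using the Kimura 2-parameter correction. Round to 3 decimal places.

Under the Kimura two-parameter model, d = −½ ln(1 − 2P − Q) − ¼ ln(1 − 2Q).
1 − 2P − Q = 0.485, giving −½ ln(0.485) = 0.361803.
1 − 2Q = 0.842, giving −¼ ln(0.842) = 0.042994.
d = 0.361803 + 0.042994 = 0.404797.

0.405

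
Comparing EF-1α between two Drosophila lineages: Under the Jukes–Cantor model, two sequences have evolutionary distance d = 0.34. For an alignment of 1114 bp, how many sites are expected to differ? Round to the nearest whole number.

305

Invert JC69: p = (3/4)(1 − e^(−4d/3)) = 0.75 × (1 − e^(-0.453333)) = 0.75 × (1 − 0.635506) = 0.273371.
Expected differing sites = pL ≈ 0.273371 × 1114 = 304.535294 ≈ 305.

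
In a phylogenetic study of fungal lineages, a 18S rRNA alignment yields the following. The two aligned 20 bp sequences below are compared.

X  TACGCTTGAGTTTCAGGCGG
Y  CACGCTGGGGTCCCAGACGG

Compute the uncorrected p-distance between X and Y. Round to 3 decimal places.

The sequences differ at 6 of 20 positions (sites 1, 7, 9, 12, 13, 17).
p = 6/20 = 0.300.

0.300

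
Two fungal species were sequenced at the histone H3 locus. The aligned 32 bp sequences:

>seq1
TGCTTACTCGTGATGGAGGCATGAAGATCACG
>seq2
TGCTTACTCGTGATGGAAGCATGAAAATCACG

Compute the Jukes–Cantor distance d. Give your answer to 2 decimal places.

0.07

The sequences differ at 2 of 32 sites (18, 26), so p = 2/32 = 0.0625.
d = −(3/4) ln(1 − 4p/3) = −0.75 ln(1 − 0.083333) = −0.75 ln(0.916667)
  = −0.75 × (-0.087011) = 0.065258 substitutions/site.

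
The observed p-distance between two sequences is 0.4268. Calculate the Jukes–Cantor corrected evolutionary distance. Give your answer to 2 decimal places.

0.63

d = −(3/4) ln(1 − 4p/3) = −0.75 ln(1 − 0.569067) = −0.75 ln(0.430933)
  = −0.75 × (-0.841803) = 0.631352 substitutions/site.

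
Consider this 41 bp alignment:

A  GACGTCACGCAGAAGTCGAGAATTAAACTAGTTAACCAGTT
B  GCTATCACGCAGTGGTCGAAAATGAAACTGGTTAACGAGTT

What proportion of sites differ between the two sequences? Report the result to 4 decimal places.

The sequences differ at 9 of 41 positions (sites 2, 3, 4, 13, 14, 20, 24, 30, 37).
p = 9/41 = 0.219512… ≈ 0.2195 (to 4 d.p.).

0.2195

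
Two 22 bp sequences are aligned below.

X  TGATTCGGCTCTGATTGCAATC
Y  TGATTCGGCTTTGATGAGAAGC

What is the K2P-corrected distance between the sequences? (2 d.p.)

0.27

Of 22 sites, 2 differences are transitions and 3 are transversions, so P = 2/22 ≈ 0.090909 and Q = 3/22 ≈ 0.136364.
Under the Kimura two-parameter model, d = −½ ln(1 − 2P − Q) − ¼ ln(1 − 2Q).
1 − 2P − Q = 0.681818, giving −½ ln(0.681818) = 0.191496.
1 − 2Q = 0.727272, giving −¼ ln(0.727272) = 0.079614.
d = 0.191496 + 0.079614 = 0.271110.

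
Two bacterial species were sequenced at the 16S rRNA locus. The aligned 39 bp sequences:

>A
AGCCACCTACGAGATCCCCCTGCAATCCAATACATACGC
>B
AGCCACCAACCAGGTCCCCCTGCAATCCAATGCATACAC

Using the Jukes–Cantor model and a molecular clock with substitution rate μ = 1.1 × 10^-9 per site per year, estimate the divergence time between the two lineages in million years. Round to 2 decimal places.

The sequences differ at 5 of 39 sites (8, 11, 14, 32, 38), so p = 5/39 ≈ 0.128205.
d = −(3/4) ln(1 − 4p/3) = −0.75 ln(1 − 0.17094) = −0.75 ln(0.82906)
  = −0.75 × (-0.187463) = 0.140597 substitutions/site.
Under a molecular clock d = 2μt, so t = d/(2μ) = 0.140597 / (2 × 1.1 × 10^-9) = 63.91 million years.

63.91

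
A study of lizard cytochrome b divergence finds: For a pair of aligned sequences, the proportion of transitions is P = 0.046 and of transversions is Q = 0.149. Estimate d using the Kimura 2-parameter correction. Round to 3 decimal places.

Under the Kimura two-parameter model, d = −½ ln(1 − 2P − Q) − ¼ ln(1 − 2Q).
1 − 2P − Q = 0.759, giving −½ ln(0.759) = 0.137877.
1 − 2Q = 0.702, giving −¼ ln(0.702) = 0.088455.
d = 0.137877 + 0.088455 = 0.226332.

0.226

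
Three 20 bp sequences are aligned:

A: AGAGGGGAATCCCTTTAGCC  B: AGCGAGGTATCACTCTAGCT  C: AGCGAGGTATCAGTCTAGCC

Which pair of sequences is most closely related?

B and C

A–B: 6/20 differ, p = 0.300, d = 0.383.
A–C: 6/20 differ, p = 0.300, d = 0.383.
B–C: 2/20 differ, p = 0.100, d = 0.107.
The smallest distance is between B and C.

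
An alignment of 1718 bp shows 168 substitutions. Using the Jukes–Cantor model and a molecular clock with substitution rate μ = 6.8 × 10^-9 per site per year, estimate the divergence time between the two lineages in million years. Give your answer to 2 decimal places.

7.70

p = 168/1718 ≈ 0.097788.
d = −(3/4) ln(1 − 4p/3) = −0.75 ln(1 − 0.130384) = −0.75 ln(0.869616)
  = −0.75 × (-0.139704) = 0.104778 substitutions/site.
Under a molecular clock d = 2μt, so t = d/(2μ) = 0.104778 / (2 × 6.8 × 10^-9) = 7.70 million years.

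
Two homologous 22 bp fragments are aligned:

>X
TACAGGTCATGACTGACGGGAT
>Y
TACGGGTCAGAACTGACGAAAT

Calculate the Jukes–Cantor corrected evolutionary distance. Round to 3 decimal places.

0.271

The sequences differ at 5 of 22 sites (4, 10, 11, 19, 20), so p = 5/22 ≈ 0.227273.
d = −(3/4) ln(1 − 4p/3) = −0.75 ln(1 − 0.303031) = −0.75 ln(0.696969)
  = −0.75 × (-0.361014) = 0.270761 substitutions/site.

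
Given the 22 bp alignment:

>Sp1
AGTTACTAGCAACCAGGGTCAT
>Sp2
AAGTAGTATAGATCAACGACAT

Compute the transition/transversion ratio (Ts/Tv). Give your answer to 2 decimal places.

Transitions are A↔G and C↔T; transversions are all other mismatches.
Transitions: 4. Transversions: 6.
R = 4/6 = 0.666666… ≈ 0.67 (to 2 d.p.).

0.67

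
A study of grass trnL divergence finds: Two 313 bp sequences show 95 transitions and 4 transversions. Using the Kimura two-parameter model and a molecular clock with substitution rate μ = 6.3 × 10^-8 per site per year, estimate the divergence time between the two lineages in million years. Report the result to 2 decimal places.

P = 95/313 ≈ 0.303514 and Q = 4/313 ≈ 0.01278.
Under the Kimura two-parameter model, d = −½ ln(1 − 2P − Q) − ¼ ln(1 − 2Q).
1 − 2P − Q = 0.380192, giving −½ ln(0.380192) = 0.483539.
1 − 2Q = 0.97444, giving −¼ ln(0.97444) = 0.006473.
d = 0.483539 + 0.006473 = 0.490012.
Under a molecular clock d = 2μt, so t = d/(2μ) = 0.490012 / (2 × 6.3 × 10^-8) = 3.89 million years.

3.89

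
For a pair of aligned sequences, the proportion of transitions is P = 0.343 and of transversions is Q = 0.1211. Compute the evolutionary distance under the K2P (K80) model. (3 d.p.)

0.892

Under the Kimura two-parameter model, d = −½ ln(1 − 2P − Q) − ¼ ln(1 − 2Q).
1 − 2P − Q = 0.1929, giving −½ ln(0.1929) = 0.822792.
1 − 2Q = 0.7578, giving −¼ ln(0.7578) = 0.069334.
d = 0.822792 + 0.069334 = 0.892126.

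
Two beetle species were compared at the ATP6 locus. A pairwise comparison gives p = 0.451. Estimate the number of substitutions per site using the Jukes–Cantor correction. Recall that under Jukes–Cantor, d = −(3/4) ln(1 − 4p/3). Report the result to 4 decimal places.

d = −(3/4) ln(1 − 4p/3) = −0.75 ln(1 − 0.601333) = −0.75 ln(0.398667)
  = −0.75 × (-0.919629) = 0.689722 substitutions/site.

0.6897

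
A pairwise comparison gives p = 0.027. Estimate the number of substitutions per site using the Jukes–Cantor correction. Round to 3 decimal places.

d = −(3/4) ln(1 − 4p/3) = −0.75 ln(1 − 0.036) = −0.75 ln(0.964)
  = −0.75 × (-0.036664) = 0.027498 substitutions/site.

0.027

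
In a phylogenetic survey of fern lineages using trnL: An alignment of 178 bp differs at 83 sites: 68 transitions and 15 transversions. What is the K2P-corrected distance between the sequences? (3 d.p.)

0.989

P = 68/178 ≈ 0.382022 and Q = 15/178 ≈ 0.08427.
Under the Kimura two-parameter model, d = −½ ln(1 − 2P − Q) − ¼ ln(1 − 2Q).
1 − 2P − Q = 0.151686, giving −½ ln(0.151686) = 0.942971.
1 − 2Q = 0.83146, giving −¼ ln(0.83146) = 0.046143.
d = 0.942971 + 0.046143 = 0.989114.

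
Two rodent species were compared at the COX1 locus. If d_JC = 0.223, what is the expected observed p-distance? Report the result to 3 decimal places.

p = (3/4)(1 − e^(−4d/3)) = 0.75 × (1 − e^(-0.297333)) = 0.75 × (1 − 0.742797) = 0.192902.

0.193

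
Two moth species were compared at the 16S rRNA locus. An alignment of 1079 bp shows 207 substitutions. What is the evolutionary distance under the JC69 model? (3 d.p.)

p = 207/1079 ≈ 0.191844.
d = −(3/4) ln(1 − 4p/3) = −0.75 ln(1 − 0.255792) = −0.75 ln(0.744208)
  = −0.75 × (-0.295435) = 0.221576 substitutions/site.

0.222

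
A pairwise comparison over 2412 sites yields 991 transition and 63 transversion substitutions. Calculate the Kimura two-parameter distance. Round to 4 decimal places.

P = 991/2412 ≈ 0.410862 and Q = 63/2412 ≈ 0.026119.
Under the Kimura two-parameter model, d = −½ ln(1 − 2P − Q) − ¼ ln(1 − 2Q).
1 − 2P − Q = 0.152157, giving −½ ln(0.152157) = 0.941421.
1 − 2Q = 0.947762, giving −¼ ln(0.947762) = 0.013413.
d = 0.941421 + 0.013413 = 0.954834.

0.9548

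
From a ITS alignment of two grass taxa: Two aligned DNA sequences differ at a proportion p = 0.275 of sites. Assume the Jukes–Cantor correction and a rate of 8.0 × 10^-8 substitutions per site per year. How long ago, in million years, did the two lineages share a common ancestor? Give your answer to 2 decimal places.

2.14

d = −(3/4) ln(1 − 4p/3) = −0.75 ln(1 − 0.366667) = −0.75 ln(0.633333)
  = −0.75 × (-0.456759) = 0.342569 substitutions/site.
Under a molecular clock d = 2μt, so t = d/(2μ) = 0.342569 / (2 × 8.0 × 10^-8) = 2.14 million years.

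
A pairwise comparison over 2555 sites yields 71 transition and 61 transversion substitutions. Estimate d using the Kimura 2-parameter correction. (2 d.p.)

P = 71/2555 ≈ 0.027789 and Q = 61/2555 ≈ 0.023875.
Under the Kimura two-parameter model, d = −½ ln(1 − 2P − Q) − ¼ ln(1 − 2Q).
1 − 2P − Q = 0.920547, giving −½ ln(0.920547) = 0.041394.
1 − 2Q = 0.95225, giving −¼ ln(0.95225) = 0.012232.
d = 0.041394 + 0.012232 = 0.053626.

0.05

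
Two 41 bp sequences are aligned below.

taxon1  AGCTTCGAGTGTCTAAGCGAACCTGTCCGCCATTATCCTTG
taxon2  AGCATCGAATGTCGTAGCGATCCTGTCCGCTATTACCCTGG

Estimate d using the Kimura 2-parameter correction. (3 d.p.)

Of 41 sites, 3 differences are transitions and 5 are transversions, so P = 3/41 ≈ 0.073171 and Q = 5/41 ≈ 0.121951.
Under the Kimura two-parameter model, d = −½ ln(1 − 2P − Q) − ¼ ln(1 − 2Q).
1 − 2P − Q = 0.731707, giving −½ ln(0.731707) = 0.156188.
1 − 2Q = 0.756098, giving −¼ ln(0.756098) = 0.069896.
d = 0.156188 + 0.069896 = 0.226084.

0.226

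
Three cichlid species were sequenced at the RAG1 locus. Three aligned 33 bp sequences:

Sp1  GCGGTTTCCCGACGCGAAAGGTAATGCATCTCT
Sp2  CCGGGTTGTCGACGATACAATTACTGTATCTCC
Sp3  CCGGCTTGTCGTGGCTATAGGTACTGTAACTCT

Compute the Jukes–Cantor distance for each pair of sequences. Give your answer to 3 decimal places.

Sp1–Sp2: 12/33 sites differ → p ≈ 0.363636, d = −0.75 ln(1 − 0.484848) = 0.497470 ≈ 0.497.
Sp1–Sp3: 11/33 sites differ → p ≈ 0.333333, d = −0.75 ln(1 − 0.444444) = 0.440839 ≈ 0.441.
Sp2–Sp3: 9/33 sites differ → p ≈ 0.272727, d = −0.75 ln(1 − 0.363636) = 0.338988 ≈ 0.339.

d(Sp1,Sp2) = 0.497, d(Sp1,Sp3) = 0.441, d(Sp2,Sp3) = 0.339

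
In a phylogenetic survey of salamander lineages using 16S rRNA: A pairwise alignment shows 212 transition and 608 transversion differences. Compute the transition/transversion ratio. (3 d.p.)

0.349

R = 212/608 = 0.348684… ≈ 0.349 (to 3 d.p.).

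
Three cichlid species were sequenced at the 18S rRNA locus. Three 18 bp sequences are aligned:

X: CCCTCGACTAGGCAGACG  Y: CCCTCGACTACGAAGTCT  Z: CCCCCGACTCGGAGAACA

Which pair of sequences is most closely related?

X and Y

X–Y: 4/18 differ, p = 0.222, d = 0.264.
X–Z: 6/18 differ, p = 0.333, d = 0.441.
Y–Z: 7/18 differ, p = 0.389, d = 0.548.
The smallest distance is between X and Y.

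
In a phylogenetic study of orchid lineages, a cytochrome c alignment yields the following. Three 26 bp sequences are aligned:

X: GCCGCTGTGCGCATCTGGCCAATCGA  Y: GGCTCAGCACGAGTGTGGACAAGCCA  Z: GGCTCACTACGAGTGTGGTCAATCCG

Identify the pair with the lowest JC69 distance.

X–Y: 11/26 differ, p = 0.423, d = 0.623.
X–Z: 11/26 differ, p = 0.423, d = 0.623.
Y–Z: 5/26 differ, p = 0.192, d = 0.222.
The smallest distance is between Y and Z.

Y and Z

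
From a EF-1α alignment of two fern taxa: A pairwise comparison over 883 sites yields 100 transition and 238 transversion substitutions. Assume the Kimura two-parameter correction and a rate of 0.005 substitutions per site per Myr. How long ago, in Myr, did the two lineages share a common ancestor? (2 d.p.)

53.63

P = 100/883 ≈ 0.11325 and Q = 238/883 ≈ 0.269536.
Under the Kimura two-parameter model, d = −½ ln(1 − 2P − Q) − ¼ ln(1 − 2Q).
1 − 2P − Q = 0.503964, giving −½ ln(0.503964) = 0.342625.
1 − 2Q = 0.460928, giving −¼ ln(0.460928) = 0.193628.
d = 0.342625 + 0.193628 = 0.536253.
Under a molecular clock d = 2μt, so t = d/(2μ) = 0.536253 / (2 × 0.005) = 53.63 Myr.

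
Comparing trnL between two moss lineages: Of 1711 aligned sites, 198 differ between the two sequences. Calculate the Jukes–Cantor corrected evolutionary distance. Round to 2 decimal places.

0.13

p = 198/1711 ≈ 0.115722.
d = −(3/4) ln(1 − 4p/3) = −0.75 ln(1 − 0.154296) = −0.75 ln(0.845704)
  = −0.75 × (-0.167586) = 0.125690 substitutions/site.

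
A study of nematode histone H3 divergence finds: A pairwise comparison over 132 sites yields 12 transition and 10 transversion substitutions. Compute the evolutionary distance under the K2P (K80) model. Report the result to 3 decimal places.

P = 12/132 ≈ 0.090909 and Q = 10/132 ≈ 0.075758.
Under the Kimura two-parameter model, d = −½ ln(1 − 2P − Q) − ¼ ln(1 − 2Q).
1 − 2P − Q = 0.742424, giving −½ ln(0.742424) = 0.148917.
1 − 2Q = 0.848484, giving −¼ ln(0.848484) = 0.041076.
d = 0.148917 + 0.041076 = 0.189993.

0.190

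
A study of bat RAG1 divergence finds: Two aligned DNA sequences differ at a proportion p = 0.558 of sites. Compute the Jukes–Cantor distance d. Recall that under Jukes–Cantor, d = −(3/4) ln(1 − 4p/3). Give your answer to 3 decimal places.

d = −(3/4) ln(1 − 4p/3) = −0.75 ln(1 − 0.744) = −0.75 ln(0.256)
  = −0.75 × (-1.362578) = 1.021934 substitutions/site.

1.022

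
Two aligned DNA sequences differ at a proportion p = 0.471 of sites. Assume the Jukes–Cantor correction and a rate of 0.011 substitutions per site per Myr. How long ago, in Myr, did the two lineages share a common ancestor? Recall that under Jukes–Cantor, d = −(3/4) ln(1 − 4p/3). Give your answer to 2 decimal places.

d = −(3/4) ln(1 − 4p/3) = −0.75 ln(1 − 0.628) = −0.75 ln(0.372)
  = −0.75 × (-0.988861) = 0.741646 substitutions/site.
Under a molecular clock d = 2μt, so t = d/(2μ) = 0.741646 / (2 × 0.011) = 33.71 Myr.

33.71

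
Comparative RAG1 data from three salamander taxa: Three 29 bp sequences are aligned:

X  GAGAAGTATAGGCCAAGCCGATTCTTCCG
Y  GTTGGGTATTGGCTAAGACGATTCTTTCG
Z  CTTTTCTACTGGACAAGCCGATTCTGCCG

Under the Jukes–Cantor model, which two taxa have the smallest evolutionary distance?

X–Y: 8/29 differ, p = 0.276, d = 0.344.
X–Z: 10/29 differ, p = 0.345, d = 0.462.
Y–Z: 10/29 differ, p = 0.345, d = 0.462.
The smallest distance is between X and Y.

X and Y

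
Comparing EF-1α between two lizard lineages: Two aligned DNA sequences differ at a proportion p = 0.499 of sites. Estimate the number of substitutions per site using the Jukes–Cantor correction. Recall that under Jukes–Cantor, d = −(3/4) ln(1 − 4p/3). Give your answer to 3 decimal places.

d = −(3/4) ln(1 − 4p/3) = −0.75 ln(1 − 0.665333) = −0.75 ln(0.334667)
  = −0.75 × (-1.094619) = 0.820964 substitutions/site.

0.821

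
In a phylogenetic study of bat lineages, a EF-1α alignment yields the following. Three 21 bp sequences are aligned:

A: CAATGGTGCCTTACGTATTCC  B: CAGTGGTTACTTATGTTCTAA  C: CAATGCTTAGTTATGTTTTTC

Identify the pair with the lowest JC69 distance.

B and C

A–B: 8/21 differ, p = 0.381, d = 0.532.
A–C: 7/21 differ, p = 0.333, d = 0.441.
B–C: 6/21 differ, p = 0.286, d = 0.360.
The smallest distance is between B and C.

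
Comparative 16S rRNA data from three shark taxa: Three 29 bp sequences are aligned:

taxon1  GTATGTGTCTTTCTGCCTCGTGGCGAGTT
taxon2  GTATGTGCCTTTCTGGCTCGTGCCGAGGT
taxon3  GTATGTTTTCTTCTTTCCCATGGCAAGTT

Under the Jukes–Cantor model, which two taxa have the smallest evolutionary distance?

taxon1–taxon2: 4/29 differ, p = 0.138, d = 0.152.
taxon1–taxon3: 8/29 differ, p = 0.276, d = 0.344.
taxon2–taxon3: 11/29 differ, p = 0.379, d = 0.529.
The smallest distance is between taxon1 and taxon2.

taxon1 and taxon2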